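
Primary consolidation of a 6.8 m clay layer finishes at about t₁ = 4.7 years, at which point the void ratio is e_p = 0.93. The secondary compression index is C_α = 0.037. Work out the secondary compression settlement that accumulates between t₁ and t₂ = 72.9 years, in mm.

Secondary compression: S_s = C_α·H/(1+e_p)·log₁₀(t₂/t₁)
S_s = 0.037×6.8/(1+0.93)×log₁₀(72.9/4.7)
    = 0.1304 × 1.191 = 0.1552 m

S_s ≈ 155 mm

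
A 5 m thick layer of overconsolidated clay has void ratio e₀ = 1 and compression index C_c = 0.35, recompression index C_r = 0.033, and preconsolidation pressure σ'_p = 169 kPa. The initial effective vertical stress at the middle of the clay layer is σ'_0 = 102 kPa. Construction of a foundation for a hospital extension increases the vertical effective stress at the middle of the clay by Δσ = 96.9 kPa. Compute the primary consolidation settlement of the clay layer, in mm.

Final effective stress: σ'_f = 102 + 96.9 = 198.9 kPa.
σ'_f = 198.9 > σ'_p = 169 kPa, so the stress path crosses the preconsolidation pressure — recompression up to σ'_p, then virgin compression beyond:
S_c = H/(1+e₀)·[C_r·log₁₀(σ'_p/σ'_0) + C_c·log₁₀(σ'_f/σ'_p)]
    = 5/2 × [0.033×log₁₀(169/102) + 0.35×log₁₀(198.9/169)]
    = 2.5 × [0.0072365 + 0.024762] = 0.08 m

S_c ≈ 80 mm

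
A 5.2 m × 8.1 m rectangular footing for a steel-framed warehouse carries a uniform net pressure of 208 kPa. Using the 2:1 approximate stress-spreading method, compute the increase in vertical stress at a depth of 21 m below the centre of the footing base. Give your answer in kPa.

Δσ_z ≈ 11.5 kPa

By the 2:1 method the load spreads at 1 horizontal : 2 vertical, so at depth z the loaded area has grown by z in each plan dimension:
Δσ = qBL/((B+z)(L+z)) = 208×5.2×8.1/((5.2+21)(8.1+21)) = 11.491 kPa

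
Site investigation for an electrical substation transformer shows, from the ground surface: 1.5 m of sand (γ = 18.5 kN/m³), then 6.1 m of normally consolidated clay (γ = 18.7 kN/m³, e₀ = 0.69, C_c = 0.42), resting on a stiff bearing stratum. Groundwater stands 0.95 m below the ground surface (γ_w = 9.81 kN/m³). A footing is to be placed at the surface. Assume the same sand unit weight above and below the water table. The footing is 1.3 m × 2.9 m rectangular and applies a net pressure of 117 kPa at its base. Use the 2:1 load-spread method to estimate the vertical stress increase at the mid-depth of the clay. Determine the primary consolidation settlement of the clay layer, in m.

Mid-depth of clay below the ground surface: z = 1.5 + 6.1/2 = 4.55 m.
Total vertical stress at mid-clay: σ_v = 18.5×1.5 + 18.7×3.05 = 84.785 kPa.
Pore pressure: u = 9.81×(4.55 − 0.95) = 35.316 kPa.
Initial effective stress: σ'_0 = σ_v − u = 84.785 − 35.316 = 49.469 kPa.
Stress increase at mid-clay by the 2:1 spreading method:
Δσ = qBL/((B+z)(L+z)) = 117×1.3×2.9/((1.3+4.55)(2.9+4.55)) = 10.121 kPa
Final effective stress: σ'_f = σ'_0 + Δσ = 49.469 + 10.121 = 59.59 kPa.
Normally consolidated clay, so the full stress increment lies on the virgin compression line:
S_c = C_c·H/(1+e₀)·log₁₀(σ'_f/σ'_0) = 0.42×6.1/(1+0.69)×log₁₀(59.59/49.469)
    = 1.516 × 0.08084 = 0.1226 m

S_c ≈ 0.123 m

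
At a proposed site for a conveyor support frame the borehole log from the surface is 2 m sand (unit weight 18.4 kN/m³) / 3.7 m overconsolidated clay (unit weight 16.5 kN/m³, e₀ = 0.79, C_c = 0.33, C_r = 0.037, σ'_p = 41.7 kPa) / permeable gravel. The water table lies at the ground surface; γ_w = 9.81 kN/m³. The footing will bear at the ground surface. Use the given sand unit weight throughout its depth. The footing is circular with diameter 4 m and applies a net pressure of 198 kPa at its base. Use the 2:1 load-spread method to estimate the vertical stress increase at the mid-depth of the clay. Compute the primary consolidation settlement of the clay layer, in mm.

Mid-depth of clay below the ground surface: z = 2 + 3.7/2 = 3.85 m.
Total vertical stress at mid-clay: σ_v = 18.4×2 + 16.5×1.85 = 67.325 kPa.
Pore pressure: u = 9.81×(3.85 − 0) = 37.769 kPa.
Initial effective stress: σ'_0 = σ_v − u = 67.325 − 37.769 = 29.556 kPa.
Stress increase at mid-clay by the 2:1 spreading method:
Δσ ≈ qD²/(D+z)² = 198×4²/(4+3.85)² = 51.41 kPa
Final effective stress: σ'_f = 29.556 + 51.41 = 80.966 kPa.
σ'_f = 80.966 > σ'_p = 41.7 kPa, so the stress path crosses the preconsolidation pressure — recompression up to σ'_p, then virgin compression beyond:
S_c = H/(1+e₀)·[C_r·log₁₀(σ'_p/σ'_0) + C_c·log₁₀(σ'_f/σ'_p)]
    = 3.7/1.79 × [0.037×log₁₀(41.7/29.556) + 0.33×log₁₀(80.966/41.7)]
    = 2.067 × [0.0055311 + 0.095095] = 0.208 m

S_c ≈ 208 mm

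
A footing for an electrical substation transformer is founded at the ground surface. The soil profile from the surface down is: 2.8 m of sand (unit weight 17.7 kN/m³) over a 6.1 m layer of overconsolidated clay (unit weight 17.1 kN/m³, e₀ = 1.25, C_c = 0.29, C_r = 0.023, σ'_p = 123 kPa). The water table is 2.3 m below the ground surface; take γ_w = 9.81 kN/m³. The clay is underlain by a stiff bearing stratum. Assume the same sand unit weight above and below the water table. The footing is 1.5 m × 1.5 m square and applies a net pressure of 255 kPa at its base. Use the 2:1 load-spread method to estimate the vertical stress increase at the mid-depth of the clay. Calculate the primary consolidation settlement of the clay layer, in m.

S_c ≈ 0.00399 m

Mid-depth of clay below the ground surface: z = 2.8 + 6.1/2 = 5.85 m.
Total vertical stress at mid-clay: σ_v = 17.7×2.8 + 17.1×3.05 = 101.72 kPa.
Pore pressure: u = 9.81×(5.85 − 2.3) = 34.825 kPa.
Initial effective stress: σ'_0 = σ_v − u = 101.72 − 34.825 = 66.895 kPa.
Stress increase at mid-clay by the 2:1 spreading method:
Δσ = qBL/((B+z)(L+z)) = 255×1.5×1.5/((1.5+5.85)(1.5+5.85)) = 10.621 kPa
Final effective stress: σ'_f = 66.895 + 10.621 = 77.516 kPa.
σ'_f = 77.516 ≤ σ'_p = 123 kPa, so the clay remains overconsolidated and only the recompression index applies:
S_c = C_r·H/(1+e₀)·log₁₀(σ'_f/σ'_0) = 0.023×6.1/2.25×log₁₀(77.516/66.895)
    = 0.062355 × 0.063998 = 0.003991 m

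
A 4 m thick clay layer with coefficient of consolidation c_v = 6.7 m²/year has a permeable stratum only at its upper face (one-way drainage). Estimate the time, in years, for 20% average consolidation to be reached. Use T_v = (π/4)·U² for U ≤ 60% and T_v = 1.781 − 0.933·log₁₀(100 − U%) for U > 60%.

t ≈ 0.075 years

Drainage path length: H_d = H = 4 m (single drainage).
U ≤ 60%: T_v = (π/4)·U² = (π/4)×0.2² = 0.031416.
t = T_v·H_d²/c_v = 0.031416×4²/6.7 = 0.07502 years.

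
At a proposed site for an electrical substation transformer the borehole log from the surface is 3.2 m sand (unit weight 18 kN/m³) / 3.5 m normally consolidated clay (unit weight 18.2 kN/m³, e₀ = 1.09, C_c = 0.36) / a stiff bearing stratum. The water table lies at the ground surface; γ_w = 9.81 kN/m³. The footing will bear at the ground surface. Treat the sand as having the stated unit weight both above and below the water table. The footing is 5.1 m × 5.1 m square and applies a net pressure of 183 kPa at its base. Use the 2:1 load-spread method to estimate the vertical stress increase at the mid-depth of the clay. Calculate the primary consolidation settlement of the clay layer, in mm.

S_c ≈ 201 mm

Mid-depth of clay below the ground surface: z = 3.2 + 3.5/2 = 4.95 m.
Total vertical stress at mid-clay: σ_v = 18×3.2 + 18.2×1.75 = 89.45 kPa.
Pore pressure: u = 9.81×(4.95 − 0) = 48.56 kPa.
Initial effective stress: σ'_0 = σ_v − u = 89.45 − 48.56 = 40.89 kPa.
Stress increase at mid-clay by the 2:1 spreading method:
Δσ = qBL/((B+z)(L+z)) = 183×5.1×5.1/((5.1+4.95)(5.1+4.95)) = 47.126 kPa
Final effective stress: σ'_f = σ'_0 + Δσ = 40.89 + 47.126 = 88.016 kPa.
Normally consolidated clay, so the full stress increment lies on the virgin compression line:
S_c = C_c·H/(1+e₀)·log₁₀(σ'_f/σ'_0) = 0.36×3.5/(1+1.09)×log₁₀(88.016/40.89)
    = 0.60287 × 0.33294 = 0.2007 m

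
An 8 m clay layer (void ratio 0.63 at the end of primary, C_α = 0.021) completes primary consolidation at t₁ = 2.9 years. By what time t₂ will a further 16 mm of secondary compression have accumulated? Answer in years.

t₂ ≈ 4.15 years

S_s = C_α·H/(1+e_p)·log₁₀(t₂/t₁) ⇒ log₁₀(t₂/t₁) = S_s·(1+e_p)/(C_α·H).
log₁₀(t₂/t₁) = 0.016 × (1+0.63) / (0.021×8) = 0.1552
t₂ = t₁ × 10^0.1552 = 2.9 × 1.43 = 4.146 years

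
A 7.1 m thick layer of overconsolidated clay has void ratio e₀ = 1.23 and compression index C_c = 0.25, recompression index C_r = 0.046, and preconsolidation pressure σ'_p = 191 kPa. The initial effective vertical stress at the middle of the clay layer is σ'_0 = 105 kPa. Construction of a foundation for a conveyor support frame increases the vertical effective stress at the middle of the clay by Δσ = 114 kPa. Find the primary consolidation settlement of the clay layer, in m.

S_c ≈ 0.0853 m

Final effective stress: σ'_f = 105 + 114 = 219 kPa.
σ'_f = 219 > σ'_p = 191 kPa, so the stress path crosses the preconsolidation pressure — recompression up to σ'_p, then virgin compression beyond:
S_c = H/(1+e₀)·[C_r·log₁₀(σ'_p/σ'_0) + C_c·log₁₀(σ'_f/σ'_p)]
    = 7.1/2.23 × [0.046×log₁₀(191/105) + 0.25×log₁₀(219/191)]
    = 3.1839 × [0.011953 + 0.014853] = 0.08535 m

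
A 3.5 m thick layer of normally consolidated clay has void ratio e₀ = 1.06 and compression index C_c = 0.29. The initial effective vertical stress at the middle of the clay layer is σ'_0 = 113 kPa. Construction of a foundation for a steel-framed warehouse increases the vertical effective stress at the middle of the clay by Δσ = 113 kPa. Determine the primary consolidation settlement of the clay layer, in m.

Final effective stress: σ'_f = σ'_0 + Δσ = 113 + 113 = 226 kPa.
Normally consolidated clay, so the full stress increment lies on the virgin compression line:
S_c = C_c·H/(1+e₀)·log₁₀(σ'_f/σ'_0) = 0.29×3.5/(1+1.06)×log₁₀(226/113)
    = 0.49272 × 0.30103 = 0.1483 m

S_c ≈ 0.148 m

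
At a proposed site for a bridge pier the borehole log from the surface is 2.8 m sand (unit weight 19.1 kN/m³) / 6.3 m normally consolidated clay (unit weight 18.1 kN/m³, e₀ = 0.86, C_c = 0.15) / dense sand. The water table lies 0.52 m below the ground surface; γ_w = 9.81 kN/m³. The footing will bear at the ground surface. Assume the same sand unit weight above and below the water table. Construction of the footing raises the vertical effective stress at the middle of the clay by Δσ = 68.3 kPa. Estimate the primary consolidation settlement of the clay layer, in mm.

Mid-depth of clay below the ground surface: z = 2.8 + 6.3/2 = 5.95 m.
Total vertical stress at mid-clay: σ_v = 19.1×2.8 + 18.1×3.15 = 110.5 kPa.
Pore pressure: u = 9.81×(5.95 − 0.52) = 53.268 kPa.
Initial effective stress: σ'_0 = σ_v − u = 110.5 − 53.268 = 57.232 kPa.
Final effective stress: σ'_f = σ'_0 + Δσ = 57.232 + 68.3 = 125.53 kPa.
Normally consolidated clay, so the full stress increment lies on the virgin compression line:
S_c = C_c·H/(1+e₀)·log₁₀(σ'_f/σ'_0) = 0.15×6.3/(1+0.86)×log₁₀(125.53/57.232)
    = 0.50806 × 0.34111 = 0.1733 m

S_c ≈ 173 mm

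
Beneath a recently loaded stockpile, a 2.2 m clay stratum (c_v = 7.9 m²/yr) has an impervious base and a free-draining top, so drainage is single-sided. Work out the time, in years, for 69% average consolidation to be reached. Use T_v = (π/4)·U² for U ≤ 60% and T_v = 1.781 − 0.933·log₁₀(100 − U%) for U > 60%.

t ≈ 0.239 years

Drainage path length: H_d = H = 2.2 m (single drainage).
U > 60%: T_v = 1.781 − 0.933·log₁₀(100 − 69) = 0.38956.
t = T_v·H_d²/c_v = 0.38956×2.2²/7.9 = 0.2387 years.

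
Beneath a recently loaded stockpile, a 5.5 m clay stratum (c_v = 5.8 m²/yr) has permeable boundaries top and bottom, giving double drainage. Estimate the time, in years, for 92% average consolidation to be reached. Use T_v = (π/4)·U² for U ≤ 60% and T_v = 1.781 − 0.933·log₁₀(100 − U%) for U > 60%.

Drainage path length: H_d = H/2 = 2.75 m (double drainage).
U > 60%: T_v = 1.781 − 0.933·log₁₀(100 − 92) = 0.93842.
t = T_v·H_d²/c_v = 0.93842×2.75²/5.8 = 1.224 years.

t ≈ 1.22 years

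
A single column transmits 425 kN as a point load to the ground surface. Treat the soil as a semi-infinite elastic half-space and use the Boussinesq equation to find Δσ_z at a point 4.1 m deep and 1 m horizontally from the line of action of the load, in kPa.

Boussinesq vertical stress below a point load on an elastic half-space:
Δσ_z = 3P/(2πz²) · [1 + (r/z)²]^(−5/2)
r/z = 1/4.1 = 0.2439; [1+(r/z)²]^(−5/2) = 0.86548.
Δσ_z = 3×425/(2π×4.1²) × 0.86548 = 12.072 × 0.86548 = 10.45 kPa

Δσ_z ≈ 10.4 kPa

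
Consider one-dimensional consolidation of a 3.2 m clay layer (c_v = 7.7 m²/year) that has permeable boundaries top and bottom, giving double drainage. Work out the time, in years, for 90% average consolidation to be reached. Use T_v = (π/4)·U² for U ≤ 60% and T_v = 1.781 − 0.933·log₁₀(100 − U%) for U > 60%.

t ≈ 0.282 years

Drainage path length: H_d = H/2 = 1.6 m (double drainage).
U > 60%: T_v = 1.781 − 0.933·log₁₀(100 − 90) = 0.848.
t = T_v·H_d²/c_v = 0.848×1.6²/7.7 = 0.2819 years.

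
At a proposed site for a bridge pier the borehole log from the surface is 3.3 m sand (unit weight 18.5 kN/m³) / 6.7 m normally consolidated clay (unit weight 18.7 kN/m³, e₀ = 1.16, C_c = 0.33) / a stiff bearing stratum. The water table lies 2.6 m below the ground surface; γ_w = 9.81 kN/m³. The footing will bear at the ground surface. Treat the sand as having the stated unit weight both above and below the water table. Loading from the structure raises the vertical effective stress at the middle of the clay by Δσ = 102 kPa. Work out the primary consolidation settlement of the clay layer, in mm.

Mid-depth of clay below the ground surface: z = 3.3 + 6.7/2 = 6.65 m.
Total vertical stress at mid-clay: σ_v = 18.5×3.3 + 18.7×3.35 = 123.69 kPa.
Pore pressure: u = 9.81×(6.65 − 2.6) = 39.73 kPa.
Initial effective stress: σ'_0 = σ_v − u = 123.69 − 39.73 = 83.96 kPa.
Final effective stress: σ'_f = σ'_0 + Δσ = 83.96 + 102 = 185.96 kPa.
Normally consolidated clay, so the full stress increment lies on the virgin compression line:
S_c = C_c·H/(1+e₀)·log₁₀(σ'_f/σ'_0) = 0.33×6.7/(1+1.16)×log₁₀(185.96/83.96)
    = 1.0236 × 0.34535 = 0.3535 m

S_c ≈ 354 mm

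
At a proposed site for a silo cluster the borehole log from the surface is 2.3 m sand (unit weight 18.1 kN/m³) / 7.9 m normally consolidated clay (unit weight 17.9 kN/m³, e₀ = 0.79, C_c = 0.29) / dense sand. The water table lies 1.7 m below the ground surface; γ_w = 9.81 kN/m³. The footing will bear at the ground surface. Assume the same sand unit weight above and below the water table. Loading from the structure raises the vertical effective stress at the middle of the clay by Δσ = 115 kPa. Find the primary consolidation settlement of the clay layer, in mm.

S_c ≈ 552 mm

Mid-depth of clay below the ground surface: z = 2.3 + 7.9/2 = 6.25 m.
Total vertical stress at mid-clay: σ_v = 18.1×2.3 + 17.9×3.95 = 112.34 kPa.
Pore pressure: u = 9.81×(6.25 − 1.7) = 44.636 kPa.
Initial effective stress: σ'_0 = σ_v − u = 112.34 − 44.636 = 67.704 kPa.
Final effective stress: σ'_f = σ'_0 + Δσ = 67.704 + 115 = 182.7 kPa.
Normally consolidated clay, so the full stress increment lies on the virgin compression line:
S_c = C_c·H/(1+e₀)·log₁₀(σ'_f/σ'_0) = 0.29×7.9/(1+0.79)×log₁₀(182.7/67.704)
    = 1.2799 × 0.43112 = 0.5518 m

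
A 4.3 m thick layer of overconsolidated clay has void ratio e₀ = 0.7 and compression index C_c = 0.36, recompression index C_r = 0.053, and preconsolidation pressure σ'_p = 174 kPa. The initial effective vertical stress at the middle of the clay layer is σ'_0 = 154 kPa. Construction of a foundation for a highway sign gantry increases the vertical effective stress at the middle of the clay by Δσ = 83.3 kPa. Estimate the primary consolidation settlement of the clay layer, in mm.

Final effective stress: σ'_f = 154 + 83.3 = 237.3 kPa.
σ'_f = 237.3 > σ'_p = 174 kPa, so the stress path crosses the preconsolidation pressure — recompression up to σ'_p, then virgin compression beyond:
S_c = H/(1+e₀)·[C_r·log₁₀(σ'_p/σ'_0) + C_c·log₁₀(σ'_f/σ'_p)]
    = 4.3/1.7 × [0.053×log₁₀(174/154) + 0.36×log₁₀(237.3/174)]
    = 2.5294 × [0.0028105 + 0.048509] = 0.1298 m

S_c ≈ 130 mm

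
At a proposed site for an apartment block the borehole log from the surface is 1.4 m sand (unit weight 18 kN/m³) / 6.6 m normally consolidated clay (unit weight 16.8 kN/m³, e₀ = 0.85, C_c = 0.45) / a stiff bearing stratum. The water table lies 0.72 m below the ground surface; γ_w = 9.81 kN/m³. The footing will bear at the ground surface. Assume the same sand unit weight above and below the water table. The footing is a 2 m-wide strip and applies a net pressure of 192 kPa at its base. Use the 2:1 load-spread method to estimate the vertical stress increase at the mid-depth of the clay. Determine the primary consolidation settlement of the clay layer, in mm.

Mid-depth of clay below the ground surface: z = 1.4 + 6.6/2 = 4.7 m.
Total vertical stress at mid-clay: σ_v = 18×1.4 + 16.8×3.3 = 80.64 kPa.
Pore pressure: u = 9.81×(4.7 − 0.72) = 39.044 kPa.
Initial effective stress: σ'_0 = σ_v − u = 80.64 − 39.044 = 41.596 kPa.
Stress increase at mid-clay by the 2:1 spreading method:
Δσ = qB/(B+z) = 192×2/(2+4.7) = 57.313 kPa
Final effective stress: σ'_f = σ'_0 + Δσ = 41.596 + 57.313 = 98.909 kPa.
Normally consolidated clay, so the full stress increment lies on the virgin compression line:
S_c = C_c·H/(1+e₀)·log₁₀(σ'_f/σ'_0) = 0.45×6.6/(1+0.85)×log₁₀(98.909/41.596)
    = 1.6054 × 0.37618 = 0.6039 m

S_c ≈ 604 mm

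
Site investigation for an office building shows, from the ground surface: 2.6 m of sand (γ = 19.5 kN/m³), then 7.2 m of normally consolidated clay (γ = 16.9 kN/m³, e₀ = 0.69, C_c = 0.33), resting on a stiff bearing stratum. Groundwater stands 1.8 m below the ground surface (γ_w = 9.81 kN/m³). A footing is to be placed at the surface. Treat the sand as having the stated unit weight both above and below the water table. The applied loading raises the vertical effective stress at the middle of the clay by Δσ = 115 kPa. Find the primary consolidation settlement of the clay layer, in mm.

Mid-depth of clay below the ground surface: z = 2.6 + 7.2/2 = 6.2 m.
Total vertical stress at mid-clay: σ_v = 19.5×2.6 + 16.9×3.6 = 111.54 kPa.
Pore pressure: u = 9.81×(6.2 − 1.8) = 43.164 kPa.
Initial effective stress: σ'_0 = σ_v − u = 111.54 − 43.164 = 68.376 kPa.
Final effective stress: σ'_f = σ'_0 + Δσ = 68.376 + 115 = 183.38 kPa.
Normally consolidated clay, so the full stress increment lies on the virgin compression line:
S_c = C_c·H/(1+e₀)·log₁₀(σ'_f/σ'_0) = 0.33×7.2/(1+0.69)×log₁₀(183.38/68.376)
    = 1.4059 × 0.42845 = 0.6024 m

S_c ≈ 602 mm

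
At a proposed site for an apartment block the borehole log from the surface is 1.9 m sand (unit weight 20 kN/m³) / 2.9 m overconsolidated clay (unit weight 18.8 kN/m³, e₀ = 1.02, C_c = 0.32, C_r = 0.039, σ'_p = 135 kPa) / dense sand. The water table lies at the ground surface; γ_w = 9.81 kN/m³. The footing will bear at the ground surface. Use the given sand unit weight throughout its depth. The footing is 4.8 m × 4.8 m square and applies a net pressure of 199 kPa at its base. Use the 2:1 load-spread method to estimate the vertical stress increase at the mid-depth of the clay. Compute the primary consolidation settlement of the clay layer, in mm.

S_c ≈ 27.7 mm

Mid-depth of clay below the ground surface: z = 1.9 + 2.9/2 = 3.35 m.
Total vertical stress at mid-clay: σ_v = 20×1.9 + 18.8×1.45 = 65.26 kPa.
Pore pressure: u = 9.81×(3.35 − 0) = 32.864 kPa.
Initial effective stress: σ'_0 = σ_v − u = 65.26 − 32.864 = 32.396 kPa.
Stress increase at mid-clay by the 2:1 spreading method:
Δσ = qBL/((B+z)(L+z)) = 199×4.8×4.8/((4.8+3.35)(4.8+3.35)) = 69.027 kPa
Final effective stress: σ'_f = 32.396 + 69.027 = 101.42 kPa.
σ'_f = 101.42 ≤ σ'_p = 135 kPa, so the clay remains overconsolidated and only the recompression index applies:
S_c = C_r·H/(1+e₀)·log₁₀(σ'_f/σ'_0) = 0.039×2.9/2.02×log₁₀(101.42/32.396)
    = 0.055988 × 0.49563 = 0.02775 m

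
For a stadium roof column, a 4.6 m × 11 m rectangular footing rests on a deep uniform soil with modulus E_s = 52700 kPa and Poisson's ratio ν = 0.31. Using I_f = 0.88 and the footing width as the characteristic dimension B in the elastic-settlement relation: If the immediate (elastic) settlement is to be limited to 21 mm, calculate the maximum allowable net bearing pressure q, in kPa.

S_e = q·B·(1−ν²)/E_s · I_f  ⇒  q = S_e·E_s / (B·(1−ν²)·I_f).
q = 0.021 × 52700 / (4.6 × 0.9039 × 0.88) = 302.5 kPa

q ≈ 302 kPa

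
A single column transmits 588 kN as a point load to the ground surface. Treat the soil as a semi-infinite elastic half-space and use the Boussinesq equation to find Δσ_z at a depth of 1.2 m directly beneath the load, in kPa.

Boussinesq vertical stress below a point load on an elastic half-space:
Δσ_z = 3P/(2πz²) · [1 + (r/z)²]^(−5/2)
r/z = 0/1.2 = 0; [1+(r/z)²]^(−5/2) = 1.
Δσ_z = 3×588/(2π×1.2²) × 1 = 194.96 × 1 = 195 kPa

Δσ_z ≈ 195 kPa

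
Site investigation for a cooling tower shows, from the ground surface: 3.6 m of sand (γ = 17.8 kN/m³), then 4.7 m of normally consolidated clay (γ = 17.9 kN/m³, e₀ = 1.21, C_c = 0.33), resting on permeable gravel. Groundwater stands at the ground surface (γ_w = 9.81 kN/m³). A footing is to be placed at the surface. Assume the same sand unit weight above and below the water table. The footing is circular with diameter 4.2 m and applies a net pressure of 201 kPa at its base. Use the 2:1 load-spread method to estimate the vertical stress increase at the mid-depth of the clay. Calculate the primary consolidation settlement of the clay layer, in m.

Mid-depth of clay below the ground surface: z = 3.6 + 4.7/2 = 5.95 m.
Total vertical stress at mid-clay: σ_v = 17.8×3.6 + 17.9×2.35 = 106.14 kPa.
Pore pressure: u = 9.81×(5.95 − 0) = 58.37 kPa.
Initial effective stress: σ'_0 = σ_v − u = 106.14 − 58.37 = 47.77 kPa.
Stress increase at mid-clay by the 2:1 spreading method:
Δσ ≈ qD²/(D+z)² = 201×4.2²/(4.2+5.95)² = 34.416 kPa
Final effective stress: σ'_f = σ'_0 + Δσ = 47.77 + 34.416 = 82.186 kPa.
Normally consolidated clay, so the full stress increment lies on the virgin compression line:
S_c = C_c·H/(1+e₀)·log₁₀(σ'_f/σ'_0) = 0.33×4.7/(1+1.21)×log₁₀(82.186/47.77)
    = 0.70181 × 0.23564 = 0.1654 m

S_c ≈ 0.165 m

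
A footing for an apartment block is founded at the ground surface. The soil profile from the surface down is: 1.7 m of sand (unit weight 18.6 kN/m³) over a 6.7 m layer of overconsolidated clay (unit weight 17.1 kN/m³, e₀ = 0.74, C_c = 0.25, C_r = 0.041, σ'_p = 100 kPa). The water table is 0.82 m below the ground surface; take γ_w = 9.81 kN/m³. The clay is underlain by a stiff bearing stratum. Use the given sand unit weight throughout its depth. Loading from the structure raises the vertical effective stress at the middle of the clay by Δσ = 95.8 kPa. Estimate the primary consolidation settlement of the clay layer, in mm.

S_c ≈ 201 mm

Mid-depth of clay below the ground surface: z = 1.7 + 6.7/2 = 5.05 m.
Total vertical stress at mid-clay: σ_v = 18.6×1.7 + 17.1×3.35 = 88.905 kPa.
Pore pressure: u = 9.81×(5.05 − 0.82) = 41.496 kPa.
Initial effective stress: σ'_0 = σ_v − u = 88.905 − 41.496 = 47.409 kPa.
Final effective stress: σ'_f = 47.409 + 95.8 = 143.21 kPa.
σ'_f = 143.21 > σ'_p = 100 kPa, so the stress path crosses the preconsolidation pressure — recompression up to σ'_p, then virgin compression beyond:
S_c = H/(1+e₀)·[C_r·log₁₀(σ'_p/σ'_0) + C_c·log₁₀(σ'_f/σ'_p)]
    = 6.7/1.74 × [0.041×log₁₀(100/47.409) + 0.25×log₁₀(143.21/100)]
    = 3.8506 × [0.01329 + 0.038993] = 0.2013 m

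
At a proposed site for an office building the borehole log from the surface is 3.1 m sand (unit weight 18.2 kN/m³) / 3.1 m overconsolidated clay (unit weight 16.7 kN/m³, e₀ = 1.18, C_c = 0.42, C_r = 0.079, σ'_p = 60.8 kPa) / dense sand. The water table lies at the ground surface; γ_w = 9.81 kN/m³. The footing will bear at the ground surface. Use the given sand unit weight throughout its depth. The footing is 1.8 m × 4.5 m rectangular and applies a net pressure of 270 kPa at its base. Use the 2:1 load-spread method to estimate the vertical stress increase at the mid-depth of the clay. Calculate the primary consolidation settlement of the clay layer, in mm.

Mid-depth of clay below the ground surface: z = 3.1 + 3.1/2 = 4.65 m.
Total vertical stress at mid-clay: σ_v = 18.2×3.1 + 16.7×1.55 = 82.305 kPa.
Pore pressure: u = 9.81×(4.65 − 0) = 45.617 kPa.
Initial effective stress: σ'_0 = σ_v − u = 82.305 − 45.617 = 36.688 kPa.
Stress increase at mid-clay by the 2:1 spreading method:
Δσ = qBL/((B+z)(L+z)) = 270×1.8×4.5/((1.8+4.65)(4.5+4.65)) = 37.057 kPa
Final effective stress: σ'_f = 36.688 + 37.057 = 73.745 kPa.
σ'_f = 73.745 > σ'_p = 60.8 kPa, so the stress path crosses the preconsolidation pressure — recompression up to σ'_p, then virgin compression beyond:
S_c = H/(1+e₀)·[C_r·log₁₀(σ'_p/σ'_0) + C_c·log₁₀(σ'_f/σ'_p)]
    = 3.1/2.18 × [0.079×log₁₀(60.8/36.688) + 0.42×log₁₀(73.745/60.8)]
    = 1.422 × [0.017331 + 0.035208] = 0.07471 m

S_c ≈ 74.7 mm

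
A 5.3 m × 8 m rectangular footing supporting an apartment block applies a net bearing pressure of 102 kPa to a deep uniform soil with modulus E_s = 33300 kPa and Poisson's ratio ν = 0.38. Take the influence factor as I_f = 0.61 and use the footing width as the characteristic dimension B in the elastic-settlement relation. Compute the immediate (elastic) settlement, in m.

S_e ≈ 0.00847 m

Immediate (elastic) settlement: S_e = q·B·(1−ν²)/E_s · I_f.
S_e = 102 × 5.3 × (1 − 0.38²) / 33300 × 0.61
    = 102 × 5.3 × 0.8556 / 33300 × 0.61
    = 0.008473 m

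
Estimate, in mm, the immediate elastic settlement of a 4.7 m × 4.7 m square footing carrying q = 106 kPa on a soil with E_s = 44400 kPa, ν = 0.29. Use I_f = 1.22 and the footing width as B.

S_e ≈ 12.5 mm

Immediate (elastic) settlement: S_e = q·B·(1−ν²)/E_s · I_f.
S_e = 106 × 4.7 × (1 − 0.29²) / 44400 × 1.22
    = 106 × 4.7 × 0.9159 / 44400 × 1.22
    = 0.01254 m = 12.54 mm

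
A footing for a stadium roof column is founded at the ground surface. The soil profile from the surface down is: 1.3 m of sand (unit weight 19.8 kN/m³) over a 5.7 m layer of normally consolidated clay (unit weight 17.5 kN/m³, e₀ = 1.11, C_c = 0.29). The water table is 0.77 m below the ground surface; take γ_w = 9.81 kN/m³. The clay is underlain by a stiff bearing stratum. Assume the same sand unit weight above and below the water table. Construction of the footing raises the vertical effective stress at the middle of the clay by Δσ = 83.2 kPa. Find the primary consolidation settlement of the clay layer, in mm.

Mid-depth of clay below the ground surface: z = 1.3 + 5.7/2 = 4.15 m.
Total vertical stress at mid-clay: σ_v = 19.8×1.3 + 17.5×2.85 = 75.615 kPa.
Pore pressure: u = 9.81×(4.15 − 0.77) = 33.158 kPa.
Initial effective stress: σ'_0 = σ_v − u = 75.615 − 33.158 = 42.457 kPa.
Final effective stress: σ'_f = σ'_0 + Δσ = 42.457 + 83.2 = 125.66 kPa.
Normally consolidated clay, so the full stress increment lies on the virgin compression line:
S_c = C_c·H/(1+e₀)·log₁₀(σ'_f/σ'_0) = 0.29×5.7/(1+1.11)×log₁₀(125.66/42.457)
    = 0.78341 × 0.47125 = 0.3692 m

S_c ≈ 369 mm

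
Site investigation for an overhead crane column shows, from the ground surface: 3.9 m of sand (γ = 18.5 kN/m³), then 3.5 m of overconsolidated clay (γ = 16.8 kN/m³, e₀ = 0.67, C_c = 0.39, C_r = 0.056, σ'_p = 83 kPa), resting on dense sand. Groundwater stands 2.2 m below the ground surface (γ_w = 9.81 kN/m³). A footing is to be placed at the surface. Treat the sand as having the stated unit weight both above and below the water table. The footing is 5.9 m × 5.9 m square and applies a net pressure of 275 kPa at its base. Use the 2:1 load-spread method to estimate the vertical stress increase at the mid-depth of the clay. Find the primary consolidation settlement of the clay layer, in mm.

S_c ≈ 195 mm

Mid-depth of clay below the ground surface: z = 3.9 + 3.5/2 = 5.65 m.
Total vertical stress at mid-clay: σ_v = 18.5×3.9 + 16.8×1.75 = 101.55 kPa.
Pore pressure: u = 9.81×(5.65 − 2.2) = 33.845 kPa.
Initial effective stress: σ'_0 = σ_v − u = 101.55 − 33.845 = 67.705 kPa.
Stress increase at mid-clay by the 2:1 spreading method:
Δσ = qBL/((B+z)(L+z)) = 275×5.9×5.9/((5.9+5.65)(5.9+5.65)) = 71.758 kPa
Final effective stress: σ'_f = 67.705 + 71.758 = 139.46 kPa.
σ'_f = 139.46 > σ'_p = 83 kPa, so the stress path crosses the preconsolidation pressure — recompression up to σ'_p, then virgin compression beyond:
S_c = H/(1+e₀)·[C_r·log₁₀(σ'_p/σ'_0) + C_c·log₁₀(σ'_f/σ'_p)]
    = 3.5/1.67 × [0.056×log₁₀(83/67.705) + 0.39×log₁₀(139.46/83)]
    = 2.0958 × [0.0049536 + 0.087895] = 0.1946 m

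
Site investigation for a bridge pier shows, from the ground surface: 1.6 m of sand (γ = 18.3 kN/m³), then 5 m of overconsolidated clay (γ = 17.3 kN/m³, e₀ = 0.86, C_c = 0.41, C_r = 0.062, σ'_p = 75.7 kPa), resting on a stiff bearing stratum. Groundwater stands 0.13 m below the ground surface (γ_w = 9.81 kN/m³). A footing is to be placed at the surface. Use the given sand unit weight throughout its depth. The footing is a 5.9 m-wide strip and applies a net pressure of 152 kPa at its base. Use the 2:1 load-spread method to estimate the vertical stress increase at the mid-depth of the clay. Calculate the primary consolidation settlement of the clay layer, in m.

S_c ≈ 0.292 m

Mid-depth of clay below the ground surface: z = 1.6 + 5/2 = 4.1 m.
Total vertical stress at mid-clay: σ_v = 18.3×1.6 + 17.3×2.5 = 72.53 kPa.
Pore pressure: u = 9.81×(4.1 − 0.13) = 38.946 kPa.
Initial effective stress: σ'_0 = σ_v − u = 72.53 − 38.946 = 33.584 kPa.
Stress increase at mid-clay by the 2:1 spreading method:
Δσ = qB/(B+z) = 152×5.9/(5.9+4.1) = 89.68 kPa
Final effective stress: σ'_f = 33.584 + 89.68 = 123.26 kPa.
σ'_f = 123.26 > σ'_p = 75.7 kPa, so the stress path crosses the preconsolidation pressure — recompression up to σ'_p, then virgin compression beyond:
S_c = H/(1+e₀)·[C_r·log₁₀(σ'_p/σ'_0) + C_c·log₁₀(σ'_f/σ'_p)]
    = 5/1.86 × [0.062×log₁₀(75.7/33.584) + 0.41×log₁₀(123.26/75.7)]
    = 2.6882 × [0.021884 + 0.086808] = 0.2922 m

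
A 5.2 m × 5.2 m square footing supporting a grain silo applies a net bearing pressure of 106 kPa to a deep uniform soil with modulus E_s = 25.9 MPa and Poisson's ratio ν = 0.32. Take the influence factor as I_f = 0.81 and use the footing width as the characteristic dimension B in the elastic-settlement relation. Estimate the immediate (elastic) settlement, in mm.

S_e ≈ 15.5 mm

Immediate (elastic) settlement: S_e = q·B·(1−ν²)/E_s · I_f.
E_s = 25.9 MPa = 25900 kPa.
S_e = 106 × 5.2 × (1 − 0.32²) / 25900 × 0.81
    = 106 × 5.2 × 0.8976 / 25900 × 0.81
    = 0.01547 m = 15.47 mm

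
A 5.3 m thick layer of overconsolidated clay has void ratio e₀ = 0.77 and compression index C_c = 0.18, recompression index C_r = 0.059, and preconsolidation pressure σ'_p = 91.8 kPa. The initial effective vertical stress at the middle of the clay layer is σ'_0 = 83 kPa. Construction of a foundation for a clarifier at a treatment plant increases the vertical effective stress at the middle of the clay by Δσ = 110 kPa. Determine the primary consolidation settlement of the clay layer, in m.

Final effective stress: σ'_f = 83 + 110 = 193 kPa.
σ'_f = 193 > σ'_p = 91.8 kPa, so the stress path crosses the preconsolidation pressure — recompression up to σ'_p, then virgin compression beyond:
S_c = H/(1+e₀)·[C_r·log₁₀(σ'_p/σ'_0) + C_c·log₁₀(σ'_f/σ'_p)]
    = 5.3/1.77 × [0.059×log₁₀(91.8/83) + 0.18×log₁₀(193/91.8)]
    = 2.9944 × [0.0025821 + 0.058089] = 0.1817 m

S_c ≈ 0.182 m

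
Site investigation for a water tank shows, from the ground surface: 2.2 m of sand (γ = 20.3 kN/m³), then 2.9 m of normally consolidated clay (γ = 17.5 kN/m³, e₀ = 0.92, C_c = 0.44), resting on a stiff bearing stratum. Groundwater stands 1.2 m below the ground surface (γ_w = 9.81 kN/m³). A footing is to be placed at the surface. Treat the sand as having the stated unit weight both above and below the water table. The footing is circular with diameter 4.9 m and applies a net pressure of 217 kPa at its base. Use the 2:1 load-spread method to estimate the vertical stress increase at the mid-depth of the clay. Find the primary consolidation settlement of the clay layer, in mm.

S_c ≈ 270 mm

Mid-depth of clay below the ground surface: z = 2.2 + 2.9/2 = 3.65 m.
Total vertical stress at mid-clay: σ_v = 20.3×2.2 + 17.5×1.45 = 70.035 kPa.
Pore pressure: u = 9.81×(3.65 − 1.2) = 24.035 kPa.
Initial effective stress: σ'_0 = σ_v − u = 70.035 − 24.035 = 46 kPa.
Stress increase at mid-clay by the 2:1 spreading method:
Δσ ≈ qD²/(D+z)² = 217×4.9²/(4.9+3.65)² = 71.272 kPa
Final effective stress: σ'_f = σ'_0 + Δσ = 46 + 71.272 = 117.27 kPa.
Normally consolidated clay, so the full stress increment lies on the virgin compression line:
S_c = C_c·H/(1+e₀)·log₁₀(σ'_f/σ'_0) = 0.44×2.9/(1+0.92)×log₁₀(117.27/46)
    = 0.66458 × 0.40643 = 0.2701 m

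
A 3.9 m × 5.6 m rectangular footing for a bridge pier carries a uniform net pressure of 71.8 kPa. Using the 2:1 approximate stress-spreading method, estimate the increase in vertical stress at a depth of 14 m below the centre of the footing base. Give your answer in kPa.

By the 2:1 method the load spreads at 1 horizontal : 2 vertical, so at depth z the loaded area has grown by z in each plan dimension:
Δσ = qBL/((B+z)(L+z)) = 71.8×3.9×5.6/((3.9+14)(5.6+14)) = 4.4696 kPa

Δσ_z ≈ 4.47 kPa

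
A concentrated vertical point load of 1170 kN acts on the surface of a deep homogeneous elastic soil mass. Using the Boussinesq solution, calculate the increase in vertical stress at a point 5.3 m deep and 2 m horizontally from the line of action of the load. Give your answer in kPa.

Boussinesq vertical stress below a point load on an elastic half-space:
Δσ_z = 3P/(2πz²) · [1 + (r/z)²]^(−5/2)
r/z = 2/5.3 = 0.37736; [1+(r/z)²]^(−5/2) = 0.71689.
Δσ_z = 3×1170/(2π×5.3²) × 0.71689 = 19.887 × 0.71689 = 14.26 kPa

Δσ_z ≈ 14.3 kPa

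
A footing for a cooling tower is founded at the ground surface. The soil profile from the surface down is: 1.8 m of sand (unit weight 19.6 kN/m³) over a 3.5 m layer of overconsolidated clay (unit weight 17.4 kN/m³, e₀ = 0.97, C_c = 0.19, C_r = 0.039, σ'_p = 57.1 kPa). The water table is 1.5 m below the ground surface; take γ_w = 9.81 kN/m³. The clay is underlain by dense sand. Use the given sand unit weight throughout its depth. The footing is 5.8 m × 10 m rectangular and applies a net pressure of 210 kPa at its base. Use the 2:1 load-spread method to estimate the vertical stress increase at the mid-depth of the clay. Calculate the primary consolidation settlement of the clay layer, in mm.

S_c ≈ 140 mm

Mid-depth of clay below the ground surface: z = 1.8 + 3.5/2 = 3.55 m.
Total vertical stress at mid-clay: σ_v = 19.6×1.8 + 17.4×1.75 = 65.73 kPa.
Pore pressure: u = 9.81×(3.55 − 1.5) = 20.11 kPa.
Initial effective stress: σ'_0 = σ_v − u = 65.73 − 20.11 = 45.62 kPa.
Stress increase at mid-clay by the 2:1 spreading method:
Δσ = qBL/((B+z)(L+z)) = 210×5.8×10/((5.8+3.55)(10+3.55)) = 96.138 kPa
Final effective stress: σ'_f = 45.62 + 96.138 = 141.76 kPa.
σ'_f = 141.76 > σ'_p = 57.1 kPa, so the stress path crosses the preconsolidation pressure — recompression up to σ'_p, then virgin compression beyond:
S_c = H/(1+e₀)·[C_r·log₁₀(σ'_p/σ'_0) + C_c·log₁₀(σ'_f/σ'_p)]
    = 3.5/1.97 × [0.039×log₁₀(57.1/45.62) + 0.19×log₁₀(141.76/57.1)]
    = 1.7766 × [0.0038018 + 0.075034] = 0.1401 m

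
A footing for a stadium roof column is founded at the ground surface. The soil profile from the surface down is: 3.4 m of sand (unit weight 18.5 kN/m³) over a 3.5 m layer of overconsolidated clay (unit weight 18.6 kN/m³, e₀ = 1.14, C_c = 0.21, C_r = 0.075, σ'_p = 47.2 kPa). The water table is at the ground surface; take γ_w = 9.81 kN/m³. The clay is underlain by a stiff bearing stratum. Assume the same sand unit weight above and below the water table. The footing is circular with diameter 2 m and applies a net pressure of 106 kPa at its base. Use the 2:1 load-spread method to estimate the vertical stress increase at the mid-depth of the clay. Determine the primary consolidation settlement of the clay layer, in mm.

Mid-depth of clay below the ground surface: z = 3.4 + 3.5/2 = 5.15 m.
Total vertical stress at mid-clay: σ_v = 18.5×3.4 + 18.6×1.75 = 95.45 kPa.
Pore pressure: u = 9.81×(5.15 − 0) = 50.522 kPa.
Initial effective stress: σ'_0 = σ_v − u = 95.45 − 50.522 = 44.928 kPa.
Stress increase at mid-clay by the 2:1 spreading method:
Δσ ≈ qD²/(D+z)² = 106×2²/(2+5.15)² = 8.2938 kPa
Final effective stress: σ'_f = 44.928 + 8.2938 = 53.222 kPa.
σ'_f = 53.222 > σ'_p = 47.2 kPa, so the stress path crosses the preconsolidation pressure — recompression up to σ'_p, then virgin compression beyond:
S_c = H/(1+e₀)·[C_r·log₁₀(σ'_p/σ'_0) + C_c·log₁₀(σ'_f/σ'_p)]
    = 3.5/2.14 × [0.075×log₁₀(47.2/44.928) + 0.21×log₁₀(53.222/47.2)]
    = 1.6355 × [0.0016069 + 0.010951] = 0.02054 m

S_c ≈ 20.5 mm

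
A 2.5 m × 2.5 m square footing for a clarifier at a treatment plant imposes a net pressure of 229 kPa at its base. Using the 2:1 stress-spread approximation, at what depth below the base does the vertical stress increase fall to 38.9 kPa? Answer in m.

z ≈ 3.57 m

2:1 spreading — at depth z the loaded area has grown by z in each plan dimension:
qB²/(B+z)² = Δσ_z ⇒ z = B(√(q/Δσ_z) − 1) = 2.5×(√(229/38.9) − 1) = 3.566 m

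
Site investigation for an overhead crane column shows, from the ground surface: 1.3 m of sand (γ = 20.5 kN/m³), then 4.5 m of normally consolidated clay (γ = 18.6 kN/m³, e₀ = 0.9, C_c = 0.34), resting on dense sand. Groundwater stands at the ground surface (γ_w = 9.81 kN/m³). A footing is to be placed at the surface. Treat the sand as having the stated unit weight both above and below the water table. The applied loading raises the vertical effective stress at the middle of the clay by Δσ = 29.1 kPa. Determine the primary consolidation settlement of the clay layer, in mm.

Mid-depth of clay below the ground surface: z = 1.3 + 4.5/2 = 3.55 m.
Total vertical stress at mid-clay: σ_v = 20.5×1.3 + 18.6×2.25 = 68.5 kPa.
Pore pressure: u = 9.81×(3.55 − 0) = 34.825 kPa.
Initial effective stress: σ'_0 = σ_v − u = 68.5 − 34.825 = 33.675 kPa.
Final effective stress: σ'_f = σ'_0 + Δσ = 33.675 + 29.1 = 62.775 kPa.
Normally consolidated clay, so the full stress increment lies on the virgin compression line:
S_c = C_c·H/(1+e₀)·log₁₀(σ'_f/σ'_0) = 0.34×4.5/(1+0.9)×log₁₀(62.775/33.675)
    = 0.80526 × 0.27048 = 0.2178 m

S_c ≈ 218 mm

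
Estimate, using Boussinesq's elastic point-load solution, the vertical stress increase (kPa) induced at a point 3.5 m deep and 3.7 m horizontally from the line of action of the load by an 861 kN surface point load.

Boussinesq vertical stress below a point load on an elastic half-space:
Δσ_z = 3P/(2πz²) · [1 + (r/z)²]^(−5/2)
r/z = 3.7/3.5 = 1.0571; [1+(r/z)²]^(−5/2) = 0.15326.
Δσ_z = 3×861/(2π×3.5²) × 0.15326 = 33.559 × 0.15326 = 5.143 kPa

Δσ_z ≈ 5.14 kPa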